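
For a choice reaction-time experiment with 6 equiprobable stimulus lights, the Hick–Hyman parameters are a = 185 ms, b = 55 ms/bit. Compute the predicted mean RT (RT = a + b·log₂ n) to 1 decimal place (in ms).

327.2 ms

log₂(6) = 2.5850 bits, so RT = 185 + 55 × 2.5850 ≈ 327.173 ms.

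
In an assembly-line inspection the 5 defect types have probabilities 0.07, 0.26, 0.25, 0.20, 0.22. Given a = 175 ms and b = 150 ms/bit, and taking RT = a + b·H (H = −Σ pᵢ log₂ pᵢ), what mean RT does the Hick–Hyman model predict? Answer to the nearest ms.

Entropy contributions −pᵢ log₂ pᵢ: 0.2686, 0.5053, 0.5000, 0.4644, 0.4806; sum H = 2.2188 bits.
RT = a + bH = 175 + 150·2.2188 = 507.82 ms.

508 ms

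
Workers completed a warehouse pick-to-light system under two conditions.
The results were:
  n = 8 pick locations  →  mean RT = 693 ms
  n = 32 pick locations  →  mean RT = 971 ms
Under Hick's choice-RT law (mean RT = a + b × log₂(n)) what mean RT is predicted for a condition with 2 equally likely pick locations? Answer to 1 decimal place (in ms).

415.0 ms

Fit slope and intercept:
  b = (971 − 693) / (log₂ 32 − log₂ 8) = 278 / (5 − 3) = 139.000 ms/bit
  a = 693 − 139.000 × 3 = 276.000 ms
Then RT(2) = 276.000 + 139.000 × log₂ 2 = 276.000 + 139.000 × 1 ≈ 415.000 ms.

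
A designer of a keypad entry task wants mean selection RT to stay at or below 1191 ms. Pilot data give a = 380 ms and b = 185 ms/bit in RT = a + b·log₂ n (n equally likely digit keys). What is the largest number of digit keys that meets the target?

Set 380 + 185·log₂ n ≤ 1191 → log₂ n ≤ (1191 − 380)/185 = 4.3838.
So n ≤ 2^4.3838 = 20.876; the largest integer n is 20.

20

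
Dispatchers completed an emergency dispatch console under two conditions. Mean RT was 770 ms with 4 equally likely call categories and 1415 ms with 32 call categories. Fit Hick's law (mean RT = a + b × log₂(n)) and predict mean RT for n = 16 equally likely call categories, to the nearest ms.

1200 ms

With log₂ n on the abscissa the relation is linear; from the two conditions:
  b = (1415 − 770) / (log₂ 32 − log₂ 4) = 645 / (5 − 2) = 215 ms/bit
  a = 770 − 215 × 2 = 340 ms
Then RT(16) = 340 + 215 × log₂ 16 = 340 + 215 × 4 ≈ 1200.000 ms.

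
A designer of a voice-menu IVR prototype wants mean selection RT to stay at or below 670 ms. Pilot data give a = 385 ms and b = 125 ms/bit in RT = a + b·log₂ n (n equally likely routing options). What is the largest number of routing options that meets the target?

4

Information budget: (670 − 385)/125 = 2.2800 bits, so n ≤ 2^2.2800 = 4.857 → at most 4.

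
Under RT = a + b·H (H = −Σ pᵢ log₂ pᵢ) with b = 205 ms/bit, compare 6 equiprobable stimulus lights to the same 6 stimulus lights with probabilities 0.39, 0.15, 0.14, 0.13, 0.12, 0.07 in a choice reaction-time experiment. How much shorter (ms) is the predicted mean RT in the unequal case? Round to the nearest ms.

47 ms

The RT saving is b·ΔH. Equiprobable H₀ = log₂(6) = 2.5850 bits; with the given probabilities H = 2.3557 bits.
b·(H₀ − H) = 205 × (2.5850 − 2.3557) = 47.00 ms.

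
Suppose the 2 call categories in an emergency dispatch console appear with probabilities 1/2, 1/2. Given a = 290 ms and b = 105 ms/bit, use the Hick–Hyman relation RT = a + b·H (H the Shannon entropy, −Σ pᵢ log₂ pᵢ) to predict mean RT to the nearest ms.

395 ms

Each term −pᵢ log₂ pᵢ: 0.5·1 + 0.5·1; summed, H = 1.000 bits.
Mean RT = a + bH = 290 + 105·1.000 = 395.00 ms.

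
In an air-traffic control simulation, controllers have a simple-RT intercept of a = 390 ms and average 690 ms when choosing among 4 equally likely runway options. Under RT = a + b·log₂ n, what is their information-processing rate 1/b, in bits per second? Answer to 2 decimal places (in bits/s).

6.67 bits/s

Choice component = 690 − 390 = 300 ms over log₂(4) = 2 bits.
b = 300 / 2 = 150.000 ms/bit, so 1/b = 6.667 bits/s.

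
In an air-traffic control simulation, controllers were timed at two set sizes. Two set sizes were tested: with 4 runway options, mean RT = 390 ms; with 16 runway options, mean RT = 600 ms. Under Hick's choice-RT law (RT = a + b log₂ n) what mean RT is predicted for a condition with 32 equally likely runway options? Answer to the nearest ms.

705 ms

RT is linear in log₂ n, so two points fix the line:
  b = (600 − 390) / (log₂ 16 − log₂ 4) = 210 / (4 − 2) = 105 ms/bit
  a = 390 − 105 × 2 = 180 ms
Then RT(32) = 180 + 105 × log₂ 32 = 180 + 105 × 5 ≈ 705.000 ms.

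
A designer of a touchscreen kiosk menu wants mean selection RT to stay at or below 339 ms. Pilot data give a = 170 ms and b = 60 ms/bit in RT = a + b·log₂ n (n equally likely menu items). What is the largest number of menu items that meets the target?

60·log₂ n ≤ 339 − 170 = 169, giving log₂ n ≤ 2.8167 and n ≤ 7.045. The largest whole number is 7.

7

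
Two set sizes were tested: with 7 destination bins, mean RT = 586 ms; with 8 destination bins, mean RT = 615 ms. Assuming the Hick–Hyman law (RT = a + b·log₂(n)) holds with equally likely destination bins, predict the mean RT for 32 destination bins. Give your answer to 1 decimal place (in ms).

916.1 ms

Fit slope and intercept:
  b = (615 − 586) / (log₂ 8 − log₂ 7) = 29 / (3 − 2.8074) = 150.536 ms/bit
  a = 586 − 150.536 × 2.8074 = 163.392 ms
Then RT(32) = 163.392 + 150.536 × log₂ 32 = 163.392 + 150.536 × 5 ≈ 916.072 ms.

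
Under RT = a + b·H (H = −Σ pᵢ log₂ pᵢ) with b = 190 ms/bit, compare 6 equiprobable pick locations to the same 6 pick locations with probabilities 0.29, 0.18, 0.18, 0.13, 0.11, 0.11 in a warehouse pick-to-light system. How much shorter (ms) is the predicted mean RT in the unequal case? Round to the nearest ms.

The RT saving is b·ΔH. Equiprobable H₀ = log₂(6) = 2.5850 bits; with the given probabilities H = 2.4917 bits.
b·(H₀ − H) = 190 × (2.5850 − 2.4917) = 17.71 ms.

18 ms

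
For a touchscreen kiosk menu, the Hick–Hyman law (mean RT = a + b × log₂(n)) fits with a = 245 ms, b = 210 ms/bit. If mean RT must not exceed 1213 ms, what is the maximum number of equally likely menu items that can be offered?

24

210·log₂ n ≤ 1213 − 245 = 968, giving log₂ n ≤ 4.6095 and n ≤ 24.412. The largest whole number is 24.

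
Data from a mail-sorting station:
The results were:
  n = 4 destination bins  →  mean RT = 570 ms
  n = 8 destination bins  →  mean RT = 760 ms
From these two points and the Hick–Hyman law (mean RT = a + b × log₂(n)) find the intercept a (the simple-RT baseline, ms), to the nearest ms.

b = (RT₂ − RT₁)/(log₂ n₂ − log₂ n₁) = (760 − 570)/(3 − 2) = 190 ms/bit.
Intercept: a = 570 − 190·log₂(4) = 190.000 ms.

190 ms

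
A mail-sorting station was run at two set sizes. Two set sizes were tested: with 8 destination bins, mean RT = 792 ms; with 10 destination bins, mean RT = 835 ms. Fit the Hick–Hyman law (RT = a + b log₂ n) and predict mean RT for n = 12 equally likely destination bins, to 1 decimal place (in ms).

870.1 ms

Fit slope and intercept:
  b = (835 − 792) / (log₂ 10 − log₂ 8) = 43 / (3.3219 − 3) = 133.570 ms/bit
  a = 792 − 133.570 × 3 = 391.289 ms
Then RT(12) = 391.289 + 133.570 × log₂ 12 = 391.289 + 133.570 × 3.5850 ≈ 870.134 ms.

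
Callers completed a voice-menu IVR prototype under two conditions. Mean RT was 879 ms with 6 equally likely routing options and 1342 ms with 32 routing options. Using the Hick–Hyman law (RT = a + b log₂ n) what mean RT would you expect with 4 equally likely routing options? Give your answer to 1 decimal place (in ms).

RT is linear in log₂ n, so two points fix the line:
  b = (1342 − 879) / (log₂ 32 − log₂ 6) = 463 / (5 − 2.5850) = 191.715 ms/bit
  a = 879 − 191.715 × 2.5850 = 383.423 ms
Then RT(4) = 383.423 + 191.715 × log₂ 4 = 383.423 + 191.715 × 2 ≈ 766.854 ms.

766.9 ms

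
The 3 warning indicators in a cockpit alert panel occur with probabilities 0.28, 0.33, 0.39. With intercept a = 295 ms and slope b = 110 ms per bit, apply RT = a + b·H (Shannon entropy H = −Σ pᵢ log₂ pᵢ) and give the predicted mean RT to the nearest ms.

Entropy contributions −pᵢ log₂ pᵢ: 0.5142, 0.5278, 0.5298; sum H = 1.5718 bits.
RT = a + bH = 295 + 110·1.5718 = 467.90 ms.

468 ms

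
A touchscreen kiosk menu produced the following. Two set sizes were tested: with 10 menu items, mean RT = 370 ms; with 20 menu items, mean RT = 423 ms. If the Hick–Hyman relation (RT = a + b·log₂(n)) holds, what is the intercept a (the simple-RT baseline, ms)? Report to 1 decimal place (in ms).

Slope: b = (423 − 370) / (log₂ 20 − log₂ 10) = 53/1.0000 = 53.000 ms/bit.
a = RT₁ − b·log₂ n₁ = 370 − 53.000 × 3.3219 = 193.938 ms.

193.9 ms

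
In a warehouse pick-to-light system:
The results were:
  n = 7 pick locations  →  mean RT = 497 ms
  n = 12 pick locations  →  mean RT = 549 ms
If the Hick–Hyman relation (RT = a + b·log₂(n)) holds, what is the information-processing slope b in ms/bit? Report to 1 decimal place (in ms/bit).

66.9 ms/bit

The slope on a log₂ axis is (549 − 497) / (3.5850 − 2.8074) = 66.872 ms/bit.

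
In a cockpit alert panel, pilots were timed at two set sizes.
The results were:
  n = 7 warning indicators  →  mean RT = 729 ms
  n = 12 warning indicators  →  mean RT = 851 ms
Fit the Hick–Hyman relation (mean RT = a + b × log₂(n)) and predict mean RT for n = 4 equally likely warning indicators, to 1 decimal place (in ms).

With log₂ n on the abscissa the relation is linear; from the two conditions:
  b = (851 − 729) / (log₂ 12 − log₂ 7) = 122 / (3.5850 − 2.8074) = 156.891 ms/bit
  a = 729 − 156.891 × 2.8074 = 288.550 ms
Then RT(4) = 288.550 + 156.891 × log₂ 4 = 288.550 + 156.891 × 2 ≈ 602.333 ms.

602.3 ms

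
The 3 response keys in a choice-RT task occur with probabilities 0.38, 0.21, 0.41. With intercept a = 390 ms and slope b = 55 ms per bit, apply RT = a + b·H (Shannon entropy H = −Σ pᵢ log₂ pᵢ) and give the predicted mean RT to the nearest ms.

474 ms

Entropy contributions −pᵢ log₂ pᵢ: 0.5305, 0.4728, 0.5274; sum H = 1.5307 bits.
RT = a + bH = 390 + 55·1.5307 = 474.19 ms.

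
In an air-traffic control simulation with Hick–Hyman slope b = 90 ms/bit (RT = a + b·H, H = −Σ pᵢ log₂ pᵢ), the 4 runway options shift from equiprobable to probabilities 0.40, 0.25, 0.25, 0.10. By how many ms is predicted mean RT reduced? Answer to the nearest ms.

Equiprobable entropy H₀ = log₂ 4 = 2.0000 bits.
Skewed entropy H = −Σ pᵢ log₂ pᵢ = 1.8610 bits.
ΔRT = b·(H₀ − H) = 90 × 0.1390 = 12.51 ms.

13 ms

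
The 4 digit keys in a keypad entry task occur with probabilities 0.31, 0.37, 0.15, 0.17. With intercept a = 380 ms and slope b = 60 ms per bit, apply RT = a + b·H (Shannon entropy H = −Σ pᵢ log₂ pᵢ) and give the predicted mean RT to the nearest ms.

Entropy contributions −pᵢ log₂ pᵢ: 0.5238, 0.5307, 0.4105, 0.4346; sum H = 1.8997 bits.
RT = a + bH = 380 + 60·1.8997 = 493.98 ms.

494 ms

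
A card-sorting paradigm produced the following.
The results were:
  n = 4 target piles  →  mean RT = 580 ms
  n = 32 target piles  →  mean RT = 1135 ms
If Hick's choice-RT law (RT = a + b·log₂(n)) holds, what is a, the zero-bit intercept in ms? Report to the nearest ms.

The slope on a log₂ axis is (1135 − 580) / (5 − 2) = 185 ms/bit.
Intercept: a = 580 − 185·log₂(4) = 210.000 ms.

210 ms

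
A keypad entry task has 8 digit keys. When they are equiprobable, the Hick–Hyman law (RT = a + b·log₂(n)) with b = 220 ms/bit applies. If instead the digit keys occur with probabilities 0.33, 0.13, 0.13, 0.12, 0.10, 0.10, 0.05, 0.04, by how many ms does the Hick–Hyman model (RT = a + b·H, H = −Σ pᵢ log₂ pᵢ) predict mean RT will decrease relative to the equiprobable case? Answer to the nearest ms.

The RT saving is b·ΔH. Equiprobable H₀ = log₂(8) = 3.0000 bits; with the given probabilities H = 2.7264 bits.
b·(H₀ − H) = 220 × (3.0000 − 2.7264) = 60.19 ms.

60 ms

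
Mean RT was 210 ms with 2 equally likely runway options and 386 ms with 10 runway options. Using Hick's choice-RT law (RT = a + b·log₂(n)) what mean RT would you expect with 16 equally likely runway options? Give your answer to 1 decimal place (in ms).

Fit slope and intercept:
  b = (386 − 210) / (log₂ 10 − log₂ 2) = 176 / (3.3219 − 1) = 75.799 ms/bit
  a = 210 − 75.799 × 1 = 134.201 ms
Then RT(16) = 134.201 + 75.799 × log₂ 16 = 134.201 + 75.799 × 4 ≈ 437.397 ms.

437.4 ms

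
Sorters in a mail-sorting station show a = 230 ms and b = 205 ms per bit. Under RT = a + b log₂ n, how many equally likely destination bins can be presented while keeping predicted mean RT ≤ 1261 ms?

32

Set 230 + 205·log₂ n ≤ 1261 → log₂ n ≤ (1261 − 230)/205 = 5.0293.
So n ≤ 2^5.0293 = 32.656; the largest integer n is 32.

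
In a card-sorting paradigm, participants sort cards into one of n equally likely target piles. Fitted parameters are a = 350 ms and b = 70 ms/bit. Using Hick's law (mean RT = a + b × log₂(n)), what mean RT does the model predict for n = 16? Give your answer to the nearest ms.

log₂(16) = 4 bits, so RT = 350 + 70 × 4 ≈ 630.000 ms.

630 ms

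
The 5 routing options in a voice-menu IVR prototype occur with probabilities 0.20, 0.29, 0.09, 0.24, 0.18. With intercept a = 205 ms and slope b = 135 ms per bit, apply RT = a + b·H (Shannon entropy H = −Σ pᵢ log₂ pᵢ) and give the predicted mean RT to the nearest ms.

H = 0.20·log₂(1/0.20) + 0.29·log₂(1/0.29) + 0.09·log₂(1/0.09) + 0.24·log₂(1/0.24) + 0.18·log₂(1/0.18) = 2.2344 bits.
RT = 205 + 135 × 2.2344 = 506.64 ms.

507 ms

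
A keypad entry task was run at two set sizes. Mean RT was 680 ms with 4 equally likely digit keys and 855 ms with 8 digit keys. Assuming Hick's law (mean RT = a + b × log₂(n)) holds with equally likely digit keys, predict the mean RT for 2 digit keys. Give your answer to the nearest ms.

Solve the two-equation system in a and b:
  b = (855 − 680) / (log₂ 8 − log₂ 4) = 175 / (3 − 2) = 175 ms/bit
  a = 680 − 175 × 2 = 330 ms
Then RT(2) = 330 + 175 × log₂ 2 = 330 + 175 × 1 ≈ 505.000 ms.

505 ms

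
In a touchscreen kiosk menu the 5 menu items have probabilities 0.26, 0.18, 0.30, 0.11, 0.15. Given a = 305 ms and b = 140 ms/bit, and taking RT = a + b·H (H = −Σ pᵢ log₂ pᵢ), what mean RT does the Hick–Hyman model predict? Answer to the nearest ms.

Entropy contributions −pᵢ log₂ pᵢ: 0.5053, 0.4453, 0.5211, 0.3503, 0.4105; sum H = 2.2325 bits.
RT = a + bH = 305 + 140·2.2325 = 617.55 ms.

618 ms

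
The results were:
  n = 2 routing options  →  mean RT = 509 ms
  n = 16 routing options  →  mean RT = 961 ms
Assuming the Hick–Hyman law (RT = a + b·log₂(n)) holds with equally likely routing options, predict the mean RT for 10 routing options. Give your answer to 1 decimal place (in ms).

858.8 ms

With log₂ n on the abscissa the relation is linear; from the two conditions:
  b = (961 − 509) / (log₂ 16 − log₂ 2) = 452 / (4 − 1) = 150.667 ms/bit
  a = 509 − 150.667 × 1 = 358.333 ms
Then RT(10) = 358.333 + 150.667 × log₂ 10 = 358.333 + 150.667 × 3.3219 ≈ 858.837 ms.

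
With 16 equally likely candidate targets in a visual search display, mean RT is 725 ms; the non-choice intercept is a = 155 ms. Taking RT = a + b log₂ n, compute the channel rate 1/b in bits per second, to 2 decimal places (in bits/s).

7.02 bits/s

b = (725 − 155)/log₂ 16 = 570/4 = 142.500 ms per bit = 0.14250 s/bit; the reciprocal is 7.018 bits/s.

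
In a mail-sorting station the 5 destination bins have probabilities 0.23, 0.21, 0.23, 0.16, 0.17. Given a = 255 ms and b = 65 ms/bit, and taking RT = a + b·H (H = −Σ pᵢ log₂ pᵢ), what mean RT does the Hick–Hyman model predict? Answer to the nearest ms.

Entropy contributions −pᵢ log₂ pᵢ: 0.4877, 0.4728, 0.4877, 0.4230, 0.4346; sum H = 2.3058 bits.
RT = a + bH = 255 + 65·2.3058 = 404.87 ms.

405 ms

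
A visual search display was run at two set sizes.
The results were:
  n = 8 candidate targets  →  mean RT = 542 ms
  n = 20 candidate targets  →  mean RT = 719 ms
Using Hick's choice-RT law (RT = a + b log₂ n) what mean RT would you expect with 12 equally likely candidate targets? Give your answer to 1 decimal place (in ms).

620.3 ms

RT is linear in log₂ n, so two points fix the line:
  b = (719 − 542) / (log₂ 20 − log₂ 8) = 177 / (4.3219 − 3) = 133.895 ms/bit
  a = 542 − 133.895 × 3 = 140.314 ms
Then RT(12) = 140.314 + 133.895 × log₂ 12 = 140.314 + 133.895 × 3.5850 ≈ 620.324 ms.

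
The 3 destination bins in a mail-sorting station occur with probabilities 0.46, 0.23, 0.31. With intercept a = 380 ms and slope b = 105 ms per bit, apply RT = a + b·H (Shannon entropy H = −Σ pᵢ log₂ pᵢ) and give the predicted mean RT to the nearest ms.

540 ms

Entropy contributions −pᵢ log₂ pᵢ: 0.5153, 0.4877, 0.5238; sum H = 1.5268 bits.
RT = a + bH = 380 + 105·1.5268 = 540.31 ms.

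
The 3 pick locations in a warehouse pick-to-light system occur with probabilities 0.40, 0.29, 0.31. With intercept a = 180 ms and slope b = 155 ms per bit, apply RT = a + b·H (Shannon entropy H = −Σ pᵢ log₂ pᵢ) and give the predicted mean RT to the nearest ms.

423 ms

H = 0.40·log₂(1/0.40) + 0.29·log₂(1/0.29) + 0.31·log₂(1/0.31) = 1.5705 bits.
RT = 180 + 155 × 1.5705 = 423.42 ms.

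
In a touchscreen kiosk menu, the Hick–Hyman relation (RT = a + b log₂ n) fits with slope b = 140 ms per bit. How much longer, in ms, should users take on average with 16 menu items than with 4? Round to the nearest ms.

Only the slope matters, since a is common to both: ΔRT = b·log₂(n₂/n₁).
log₂(16) − log₂(4) = log₂(16/4) = log₂(4) = 2.
ΔRT = 140 × 2.0000 = 280.000 ms.

280 ms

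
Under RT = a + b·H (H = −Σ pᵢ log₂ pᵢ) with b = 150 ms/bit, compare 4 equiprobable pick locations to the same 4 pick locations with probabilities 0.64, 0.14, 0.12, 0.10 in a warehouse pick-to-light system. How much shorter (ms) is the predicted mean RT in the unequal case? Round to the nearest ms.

74 ms

Equiprobable entropy H₀ = log₂ 4 = 2.0000 bits.
Skewed entropy H = −Σ pᵢ log₂ pᵢ = 1.5084 bits.
ΔRT = b·(H₀ − H) = 150 × 0.4916 = 73.73 ms.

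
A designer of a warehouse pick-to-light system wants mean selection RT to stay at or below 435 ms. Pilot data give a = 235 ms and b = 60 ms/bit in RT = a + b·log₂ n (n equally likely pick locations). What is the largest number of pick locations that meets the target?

Set 235 + 60·log₂ n ≤ 435 → log₂ n ≤ (435 − 235)/60 = 3.3333.
So n ≤ 2^3.3333 = 10.079; the largest integer n is 10.

10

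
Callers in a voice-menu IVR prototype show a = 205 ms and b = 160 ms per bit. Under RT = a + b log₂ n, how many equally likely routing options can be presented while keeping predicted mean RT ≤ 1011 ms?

32

Set 205 + 160·log₂ n ≤ 1011 → log₂ n ≤ (1011 − 205)/160 = 5.0375.
So n ≤ 2^5.0375 = 32.843; the largest integer n is 32.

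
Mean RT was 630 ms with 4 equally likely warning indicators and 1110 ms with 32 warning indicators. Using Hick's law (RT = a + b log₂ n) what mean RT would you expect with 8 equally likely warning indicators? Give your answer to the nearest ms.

790 ms

Solve the two-equation system in a and b:
  b = (1110 − 630) / (log₂ 32 − log₂ 4) = 480 / (5 − 2) = 160 ms/bit
  a = 630 − 160 × 2 = 310 ms
Then RT(8) = 310 + 160 × log₂ 8 = 310 + 160 × 3 ≈ 790.000 ms.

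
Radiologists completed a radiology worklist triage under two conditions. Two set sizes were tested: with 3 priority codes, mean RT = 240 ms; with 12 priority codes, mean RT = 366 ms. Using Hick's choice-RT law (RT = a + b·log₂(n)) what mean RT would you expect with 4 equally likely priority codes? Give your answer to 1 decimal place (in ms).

266.1 ms

With log₂ n on the abscissa the relation is linear; from the two conditions:
  b = (366 − 240) / (log₂ 12 − log₂ 3) = 126 / (3.5850 − 1.5850) = 63.000 ms/bit
  a = 240 − 63.000 × 1.5850 = 140.147 ms
Then RT(4) = 140.147 + 63.000 × log₂ 4 = 140.147 + 63.000 × 2 ≈ 266.147 ms.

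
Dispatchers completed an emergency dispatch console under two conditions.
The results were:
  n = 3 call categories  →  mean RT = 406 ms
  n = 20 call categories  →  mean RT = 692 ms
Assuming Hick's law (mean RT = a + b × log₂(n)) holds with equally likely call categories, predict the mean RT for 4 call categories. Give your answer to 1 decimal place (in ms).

Solve the two-equation system in a and b:
  b = (692 − 406) / (log₂ 20 − log₂ 3) = 286 / (4.3219 − 1.5850) = 104.495 ms/bit
  a = 406 − 104.495 × 1.5850 = 240.379 ms
Then RT(4) = 240.379 + 104.495 × log₂ 4 = 240.379 + 104.495 × 2 ≈ 449.369 ms.

449.4 ms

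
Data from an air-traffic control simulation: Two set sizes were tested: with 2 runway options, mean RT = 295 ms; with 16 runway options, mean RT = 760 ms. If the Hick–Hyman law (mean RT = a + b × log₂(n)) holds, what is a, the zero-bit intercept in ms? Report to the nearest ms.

The slope on a log₂ axis is (760 − 295) / (4 − 1) = 155 ms/bit.
a = RT₁ − b·log₂ n₁ = 295 − 155 × 1 = 140.000 ms.

140 ms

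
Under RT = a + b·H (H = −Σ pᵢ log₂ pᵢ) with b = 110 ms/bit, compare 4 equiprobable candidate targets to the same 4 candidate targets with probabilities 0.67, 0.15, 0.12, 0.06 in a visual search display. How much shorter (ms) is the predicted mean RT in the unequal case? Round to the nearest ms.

The RT saving is b·ΔH. Equiprobable H₀ = log₂(4) = 2.0000 bits; with the given probabilities H = 1.4082 bits.
b·(H₀ − H) = 110 × (2.0000 − 1.4082) = 65.09 ms.

65 ms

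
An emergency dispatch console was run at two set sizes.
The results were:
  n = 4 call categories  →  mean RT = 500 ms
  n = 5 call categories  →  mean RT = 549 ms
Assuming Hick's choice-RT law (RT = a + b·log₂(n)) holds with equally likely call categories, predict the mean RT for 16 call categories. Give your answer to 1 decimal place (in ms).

804.4 ms

Fit slope and intercept:
  b = (549 − 500) / (log₂ 5 − log₂ 4) = 49 / (2.3219 − 2) = 152.208 ms/bit
  a = 500 − 152.208 × 2 = 195.584 ms
Then RT(16) = 195.584 + 152.208 × log₂ 16 = 195.584 + 152.208 × 4 ≈ 804.416 ms.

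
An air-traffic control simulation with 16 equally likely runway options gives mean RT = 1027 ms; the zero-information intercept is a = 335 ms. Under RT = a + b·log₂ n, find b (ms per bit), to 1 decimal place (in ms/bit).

log₂(16) = 4 bits.
b = (RT − a)/log₂ n = (1027 − 335) / 4 = 173.000 ms/bit.

173.0 ms/bit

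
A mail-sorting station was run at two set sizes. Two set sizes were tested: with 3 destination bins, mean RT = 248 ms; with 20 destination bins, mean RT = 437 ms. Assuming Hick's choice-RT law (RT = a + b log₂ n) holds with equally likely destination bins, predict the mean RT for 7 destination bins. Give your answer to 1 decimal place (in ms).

332.4 ms

With log₂ n on the abscissa the relation is linear; from the two conditions:
  b = (437 − 248) / (log₂ 20 − log₂ 3) = 189 / (4.3219 − 1.5850) = 69.055 ms/bit
  a = 248 − 69.055 × 1.5850 = 138.551 ms
Then RT(7) = 138.551 + 69.055 × log₂ 7 = 138.551 + 69.055 × 2.8074 ≈ 332.412 ms.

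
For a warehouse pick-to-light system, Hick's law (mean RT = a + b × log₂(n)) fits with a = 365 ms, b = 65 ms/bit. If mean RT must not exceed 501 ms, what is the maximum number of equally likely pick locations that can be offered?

Information budget: (501 − 365)/65 = 2.0923 bits, so n ≤ 2^2.0923 = 4.264 → at most 4.

4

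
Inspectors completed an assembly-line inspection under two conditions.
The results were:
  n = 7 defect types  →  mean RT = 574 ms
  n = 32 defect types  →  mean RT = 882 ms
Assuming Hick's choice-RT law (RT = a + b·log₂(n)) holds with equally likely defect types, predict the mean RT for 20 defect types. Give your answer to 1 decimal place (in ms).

786.8 ms

RT is linear in log₂ n, so two points fix the line:
  b = (882 − 574) / (log₂ 32 − log₂ 7) = 308 / (5 − 2.8074) = 140.470 ms/bit
  a = 574 − 140.470 × 2.8074 = 179.652 ms
Then RT(20) = 179.652 + 140.470 × log₂ 20 = 179.652 + 140.470 × 4.3219 ≈ 786.752 ms.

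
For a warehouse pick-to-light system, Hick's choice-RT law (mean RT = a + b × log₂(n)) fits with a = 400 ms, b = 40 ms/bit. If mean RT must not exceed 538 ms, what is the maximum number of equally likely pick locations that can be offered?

40·log₂ n ≤ 538 − 400 = 138, giving log₂ n ≤ 3.4500 and n ≤ 10.928. The largest whole number is 10.

10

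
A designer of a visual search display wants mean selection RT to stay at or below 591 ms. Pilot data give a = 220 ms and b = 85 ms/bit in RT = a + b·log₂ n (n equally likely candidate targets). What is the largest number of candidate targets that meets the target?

20

Set 220 + 85·log₂ n ≤ 591 → log₂ n ≤ (591 − 220)/85 = 4.3647.
So n ≤ 2^4.3647 = 20.602; the largest integer n is 20.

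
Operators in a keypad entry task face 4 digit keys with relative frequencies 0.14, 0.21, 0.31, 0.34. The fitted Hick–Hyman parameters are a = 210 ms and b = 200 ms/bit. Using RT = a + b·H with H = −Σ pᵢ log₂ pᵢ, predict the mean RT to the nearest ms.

Entropy contributions −pᵢ log₂ pᵢ: 0.3971, 0.4728, 0.5238, 0.5292; sum H = 1.9229 bits.
RT = a + bH = 210 + 200·1.9229 = 594.58 ms.

595 ms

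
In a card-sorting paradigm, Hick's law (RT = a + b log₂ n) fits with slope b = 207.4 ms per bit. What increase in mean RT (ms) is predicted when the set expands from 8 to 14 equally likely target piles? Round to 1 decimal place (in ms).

ΔRT = (a + b log₂ n₂) − (a + b log₂ n₁) = b·(log₂ n₂ − log₂ n₁).
log₂(14) − log₂(8) = 3.8074 − 3 = 0.8074.
ΔRT = 207.4 × 0.8074 = 167.445 ms.

167.4 ms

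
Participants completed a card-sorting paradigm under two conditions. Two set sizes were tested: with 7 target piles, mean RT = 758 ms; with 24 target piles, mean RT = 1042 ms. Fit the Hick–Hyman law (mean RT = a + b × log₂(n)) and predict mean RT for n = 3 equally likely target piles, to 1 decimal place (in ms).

Solve the two-equation system in a and b:
  b = (1042 − 758) / (log₂ 24 − log₂ 7) = 284 / (4.5850 − 2.8074) = 159.765 ms/bit
  a = 758 − 159.765 × 2.8074 = 309.482 ms
Then RT(3) = 309.482 + 159.765 × log₂ 3 = 309.482 + 159.765 × 1.5850 ≈ 562.704 ms.

562.7 ms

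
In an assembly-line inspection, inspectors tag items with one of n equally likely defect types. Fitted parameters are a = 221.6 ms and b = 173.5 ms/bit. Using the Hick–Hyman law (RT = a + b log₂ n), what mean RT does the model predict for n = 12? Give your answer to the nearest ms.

844 ms

log₂(12) = 3.5850 bits, so RT = 221.6 + 173.5 × 3.5850 ≈ 843.591 ms.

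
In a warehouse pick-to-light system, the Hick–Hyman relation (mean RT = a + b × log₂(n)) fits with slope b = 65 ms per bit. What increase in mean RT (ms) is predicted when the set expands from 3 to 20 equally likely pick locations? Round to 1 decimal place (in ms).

177.9 ms

The intercept a cancels: ΔRT = b·(log₂ n₂ − log₂ n₁) = b·log₂(n₂/n₁).
log₂(20) − log₂(3) = 4.3219 − 1.5850 = 2.7370.
ΔRT = 65 × 2.7370 = 177.903 ms.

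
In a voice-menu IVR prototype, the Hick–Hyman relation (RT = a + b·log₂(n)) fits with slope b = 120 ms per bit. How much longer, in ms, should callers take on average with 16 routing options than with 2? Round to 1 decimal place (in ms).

Only the slope matters, since a is common to both: ΔRT = b·log₂(n₂/n₁).
log₂(16) − log₂(2) = log₂(16/2) = log₂(8) = 3.
ΔRT = 120 × 3.0000 = 360.000 ms.

360.0 ms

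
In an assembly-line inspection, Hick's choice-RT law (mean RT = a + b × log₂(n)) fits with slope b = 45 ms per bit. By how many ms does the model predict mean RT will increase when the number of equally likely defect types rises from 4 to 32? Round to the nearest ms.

ΔRT = (a + b log₂ n₂) − (a + b log₂ n₁) = b·(log₂ n₂ − log₂ n₁).
log₂(32) − log₂(4) = log₂(32/4) = log₂(8) = 3.
ΔRT = 45 × 3.0000 = 135.000 ms.

135 ms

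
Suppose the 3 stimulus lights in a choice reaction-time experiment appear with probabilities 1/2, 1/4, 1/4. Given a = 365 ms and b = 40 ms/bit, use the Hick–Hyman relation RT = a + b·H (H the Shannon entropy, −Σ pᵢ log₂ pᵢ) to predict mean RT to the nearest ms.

425 ms

H = −Σ pᵢ log₂ pᵢ = 0.5·1 + 0.25·2 + 0.25·2 = 1.500 bits.
RT = 365 + 40 × 1.500 = 425.00 ms.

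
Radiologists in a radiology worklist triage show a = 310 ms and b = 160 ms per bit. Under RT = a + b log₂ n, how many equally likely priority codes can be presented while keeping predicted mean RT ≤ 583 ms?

3

Set 310 + 160·log₂ n ≤ 583 → log₂ n ≤ (583 − 310)/160 = 1.7063.
So n ≤ 2^1.7063 = 3.263; the largest integer n is 3.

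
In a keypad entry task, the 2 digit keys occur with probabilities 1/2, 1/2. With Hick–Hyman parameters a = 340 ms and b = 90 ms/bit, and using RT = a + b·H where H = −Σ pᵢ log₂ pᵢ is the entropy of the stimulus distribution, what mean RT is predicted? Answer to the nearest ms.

H = −Σ pᵢ log₂ pᵢ = 0.5·1 + 0.5·1 = 1.000 bits.
RT = 340 + 90 × 1.000 = 430.00 ms.

430 ms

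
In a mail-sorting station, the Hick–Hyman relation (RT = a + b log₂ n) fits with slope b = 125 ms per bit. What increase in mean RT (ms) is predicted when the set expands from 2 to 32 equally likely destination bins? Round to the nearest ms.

500 ms

ΔRT = (a + b log₂ n₂) − (a + b log₂ n₁) = b·(log₂ n₂ − log₂ n₁).
log₂(32) − log₂(2) = log₂(32/2) = log₂(16) = 4.
ΔRT = 125 × 4.0000 = 500.000 ms.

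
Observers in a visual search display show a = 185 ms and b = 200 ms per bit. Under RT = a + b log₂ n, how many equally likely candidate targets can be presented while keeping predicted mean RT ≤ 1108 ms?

24

Information budget: (1108 − 185)/200 = 4.6150 bits, so n ≤ 2^4.6150 = 24.505 → at most 24.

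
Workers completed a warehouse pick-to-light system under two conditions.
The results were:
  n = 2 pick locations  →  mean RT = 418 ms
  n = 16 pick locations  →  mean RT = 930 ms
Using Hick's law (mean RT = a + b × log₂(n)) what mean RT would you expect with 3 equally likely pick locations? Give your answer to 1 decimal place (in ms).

Solve the two-equation system in a and b:
  b = (930 − 418) / (log₂ 16 − log₂ 2) = 512 / (4 − 1) = 170.667 ms/bit
  a = 418 − 170.667 × 1 = 247.333 ms
Then RT(3) = 247.333 + 170.667 × log₂ 3 = 247.333 + 170.667 × 1.5850 ≈ 517.834 ms.

517.8 ms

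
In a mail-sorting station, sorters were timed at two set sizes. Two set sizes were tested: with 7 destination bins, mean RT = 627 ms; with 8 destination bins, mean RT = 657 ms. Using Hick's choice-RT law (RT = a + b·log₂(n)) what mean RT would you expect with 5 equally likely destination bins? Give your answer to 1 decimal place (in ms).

551.4 ms

Fit slope and intercept:
  b = (657 − 627) / (log₂ 8 − log₂ 7) = 30 / (3 − 2.8074) = 155.727 ms/bit
  a = 627 − 155.727 × 2.8074 = 189.820 ms
Then RT(5) = 189.820 + 155.727 × log₂ 5 = 189.820 + 155.727 × 2.3219 ≈ 551.406 ms.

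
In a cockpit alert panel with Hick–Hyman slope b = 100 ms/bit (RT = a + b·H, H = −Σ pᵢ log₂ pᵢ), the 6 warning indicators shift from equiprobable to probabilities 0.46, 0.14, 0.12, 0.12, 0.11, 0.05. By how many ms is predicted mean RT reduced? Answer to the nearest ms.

Equiprobable entropy H₀ = log₂ 6 = 2.5850 bits.
Skewed entropy H = −Σ pᵢ log₂ pᵢ = 2.2130 bits.
ΔRT = b·(H₀ − H) = 100 × 0.3720 = 37.20 ms.

37 ms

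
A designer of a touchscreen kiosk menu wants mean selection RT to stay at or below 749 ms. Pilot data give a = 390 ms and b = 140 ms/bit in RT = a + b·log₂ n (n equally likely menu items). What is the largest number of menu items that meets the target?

Set 390 + 140·log₂ n ≤ 749 → log₂ n ≤ (749 − 390)/140 = 2.5643.
So n ≤ 2^2.5643 = 5.915; the largest integer n is 5.

5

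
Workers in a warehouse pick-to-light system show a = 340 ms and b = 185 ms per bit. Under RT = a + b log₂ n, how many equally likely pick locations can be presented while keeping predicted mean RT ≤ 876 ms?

7

185·log₂ n ≤ 876 − 340 = 536, giving log₂ n ≤ 2.8973 and n ≤ 7.450. The largest whole number is 7.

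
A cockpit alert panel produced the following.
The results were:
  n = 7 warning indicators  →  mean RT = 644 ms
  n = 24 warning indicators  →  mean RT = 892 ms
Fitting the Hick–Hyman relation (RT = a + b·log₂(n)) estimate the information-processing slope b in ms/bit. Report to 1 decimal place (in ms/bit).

139.5 ms/bit

b = (RT₂ − RT₁)/(log₂ n₂ − log₂ n₁) = (892 − 644)/(4.5850 − 2.8074) = 139.513 ms/bit.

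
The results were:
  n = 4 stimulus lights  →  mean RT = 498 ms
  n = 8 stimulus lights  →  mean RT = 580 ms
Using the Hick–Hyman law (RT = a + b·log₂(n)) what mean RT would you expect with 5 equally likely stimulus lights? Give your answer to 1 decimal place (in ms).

RT is linear in log₂ n, so two points fix the line:
  b = (580 − 498) / (log₂ 8 − log₂ 4) = 82 / (3 − 2) = 82.000 ms/bit
  a = 498 − 82.000 × 2 = 334.000 ms
Then RT(5) = 334.000 + 82.000 × log₂ 5 = 334.000 + 82.000 × 2.3219 ≈ 524.398 ms.

524.4 ms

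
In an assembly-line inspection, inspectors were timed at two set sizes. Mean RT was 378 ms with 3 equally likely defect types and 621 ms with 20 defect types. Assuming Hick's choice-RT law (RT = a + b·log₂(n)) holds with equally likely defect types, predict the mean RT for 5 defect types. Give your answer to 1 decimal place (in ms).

443.4 ms

Solve the two-equation system in a and b:
  b = (621 − 378) / (log₂ 20 − log₂ 3) = 243 / (4.3219 − 1.5850) = 88.784 ms/bit
  a = 378 − 88.784 × 1.5850 = 237.280 ms
Then RT(5) = 237.280 + 88.784 × log₂ 5 = 237.280 + 88.784 × 2.3219 ≈ 443.431 ms.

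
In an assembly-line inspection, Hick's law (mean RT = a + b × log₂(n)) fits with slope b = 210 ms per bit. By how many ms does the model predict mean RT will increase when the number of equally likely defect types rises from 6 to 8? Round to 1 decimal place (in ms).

87.2 ms

Only the slope matters, since a is common to both: ΔRT = b·log₂(n₂/n₁).
log₂(8) − log₂(6) = 3 − 2.5850 = 0.4150.
ΔRT = 210 × 0.4150 = 87.158 ms.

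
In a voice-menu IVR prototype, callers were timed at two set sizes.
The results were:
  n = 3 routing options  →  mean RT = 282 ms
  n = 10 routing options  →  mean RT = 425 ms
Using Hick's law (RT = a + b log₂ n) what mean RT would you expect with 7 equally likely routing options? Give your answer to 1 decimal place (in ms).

With log₂ n on the abscissa the relation is linear; from the two conditions:
  b = (425 − 282) / (log₂ 10 − log₂ 3) = 143 / (3.3219 − 1.5850) = 82.327 ms/bit
  a = 282 − 82.327 × 1.5850 = 151.514 ms
Then RT(7) = 151.514 + 82.327 × log₂ 7 = 151.514 + 82.327 × 2.8074 ≈ 382.636 ms.

382.6 ms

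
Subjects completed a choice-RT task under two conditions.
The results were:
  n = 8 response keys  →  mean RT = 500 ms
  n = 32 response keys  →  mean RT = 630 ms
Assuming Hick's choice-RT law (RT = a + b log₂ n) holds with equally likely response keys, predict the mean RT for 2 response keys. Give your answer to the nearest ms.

370 ms

With log₂ n on the abscissa the relation is linear; from the two conditions:
  b = (630 − 500) / (log₂ 32 − log₂ 8) = 130 / (5 − 3) = 65 ms/bit
  a = 500 − 65 × 3 = 305 ms
Then RT(2) = 305 + 65 × log₂ 2 = 305 + 65 × 1 ≈ 370.000 ms.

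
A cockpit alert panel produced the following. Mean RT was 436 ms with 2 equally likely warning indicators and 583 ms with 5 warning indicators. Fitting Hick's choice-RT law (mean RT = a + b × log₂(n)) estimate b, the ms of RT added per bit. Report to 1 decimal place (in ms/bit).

111.2 ms/bit

b = (RT₂ − RT₁)/(log₂ n₂ − log₂ n₁) = (583 − 436)/(2.3219 − 1) = 111.201 ms/bit.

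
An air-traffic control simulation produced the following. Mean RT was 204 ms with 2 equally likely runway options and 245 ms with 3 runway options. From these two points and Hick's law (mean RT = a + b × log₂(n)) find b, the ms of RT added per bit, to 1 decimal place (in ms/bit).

b = (RT₂ − RT₁)/(log₂ n₂ − log₂ n₁) = (245 − 204)/(1.5850 − 1) = 70.090 ms/bit.

70.1 ms/bit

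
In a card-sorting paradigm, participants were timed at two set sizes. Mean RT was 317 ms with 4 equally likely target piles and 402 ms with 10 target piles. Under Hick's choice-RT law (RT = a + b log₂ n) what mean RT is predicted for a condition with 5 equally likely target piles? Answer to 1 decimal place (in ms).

337.7 ms

Solve the two-equation system in a and b:
  b = (402 − 317) / (log₂ 10 − log₂ 4) = 85 / (3.3219 − 2) = 64.300 ms/bit
  a = 317 − 64.300 × 2 = 188.400 ms
Then RT(5) = 188.400 + 64.300 × log₂ 5 = 188.400 + 64.300 × 2.3219 ≈ 337.700 ms.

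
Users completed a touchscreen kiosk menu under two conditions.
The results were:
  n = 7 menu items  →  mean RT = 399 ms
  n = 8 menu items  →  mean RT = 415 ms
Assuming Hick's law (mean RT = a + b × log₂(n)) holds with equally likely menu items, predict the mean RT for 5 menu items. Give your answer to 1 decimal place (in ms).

358.7 ms

Solve the two-equation system in a and b:
  b = (415 − 399) / (log₂ 8 − log₂ 7) = 16 / (3 − 2.8074) = 83.054 ms/bit
  a = 399 − 83.054 × 2.8074 = 165.837 ms
Then RT(5) = 165.837 + 83.054 × log₂ 5 = 165.837 + 83.054 × 2.3219 ≈ 358.683 ms.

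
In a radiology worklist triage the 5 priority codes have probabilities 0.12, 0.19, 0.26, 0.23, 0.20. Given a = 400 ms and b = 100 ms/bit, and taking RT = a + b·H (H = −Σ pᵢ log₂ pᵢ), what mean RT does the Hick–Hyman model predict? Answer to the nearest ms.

628 ms

Entropy contributions −pᵢ log₂ pᵢ: 0.3671, 0.4552, 0.5053, 0.4877, 0.4644; sum H = 2.2796 bits.
RT = a + bH = 400 + 100·2.2796 = 627.96 ms.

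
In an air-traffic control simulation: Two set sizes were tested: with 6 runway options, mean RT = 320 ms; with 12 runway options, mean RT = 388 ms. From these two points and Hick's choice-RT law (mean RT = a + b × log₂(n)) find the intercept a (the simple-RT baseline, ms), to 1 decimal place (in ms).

Slope: b = (388 − 320) / (log₂ 12 − log₂ 6) = 68/1.0000 = 68.000 ms/bit.
a = RT₁ − b·log₂ n₁ = 320 − 68.000 × 2.5850 = 144.223 ms.

144.2 ms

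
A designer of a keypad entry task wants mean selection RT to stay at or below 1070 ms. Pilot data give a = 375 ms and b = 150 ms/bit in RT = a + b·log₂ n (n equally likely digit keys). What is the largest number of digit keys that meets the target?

150·log₂ n ≤ 1070 − 375 = 695, giving log₂ n ≤ 4.6333 and n ≤ 24.818. The largest whole number is 24.

24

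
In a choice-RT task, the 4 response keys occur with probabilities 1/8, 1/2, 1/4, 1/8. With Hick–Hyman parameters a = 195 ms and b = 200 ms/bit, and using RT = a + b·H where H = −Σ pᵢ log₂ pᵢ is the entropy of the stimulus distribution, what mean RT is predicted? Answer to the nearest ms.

Each term −pᵢ log₂ pᵢ: 0.125·3 + 0.5·1 + 0.25·2 + 0.125·3; summed, H = 1.750 bits.
Mean RT = a + bH = 195 + 200·1.750 = 545.00 ms.

545 ms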